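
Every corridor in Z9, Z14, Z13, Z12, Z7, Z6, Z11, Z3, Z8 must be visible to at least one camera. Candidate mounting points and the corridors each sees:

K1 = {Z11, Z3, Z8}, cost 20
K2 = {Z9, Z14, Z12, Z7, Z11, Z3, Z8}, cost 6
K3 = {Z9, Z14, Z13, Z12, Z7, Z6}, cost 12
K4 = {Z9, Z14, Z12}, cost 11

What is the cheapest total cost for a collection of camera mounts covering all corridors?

K2, K3 cover every corridor at cost 6 + 12 = 18.
Any cover uses at least 2 camera mounts; among all covering selections none totals below 18.

18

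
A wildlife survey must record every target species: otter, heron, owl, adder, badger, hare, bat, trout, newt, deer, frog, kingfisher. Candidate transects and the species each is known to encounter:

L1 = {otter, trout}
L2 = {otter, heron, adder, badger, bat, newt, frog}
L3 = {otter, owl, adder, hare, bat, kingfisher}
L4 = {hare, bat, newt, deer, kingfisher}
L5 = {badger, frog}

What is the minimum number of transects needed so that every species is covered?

4

L1, L2, L3, L4 together cover {otter, heron, owl, adder, badger, hare, bat, trout, newt, deer, frog, kingfisher} — every species.
No 3 of the 5 transects cover everything (all 10 triples fall short), so 4 is minimum.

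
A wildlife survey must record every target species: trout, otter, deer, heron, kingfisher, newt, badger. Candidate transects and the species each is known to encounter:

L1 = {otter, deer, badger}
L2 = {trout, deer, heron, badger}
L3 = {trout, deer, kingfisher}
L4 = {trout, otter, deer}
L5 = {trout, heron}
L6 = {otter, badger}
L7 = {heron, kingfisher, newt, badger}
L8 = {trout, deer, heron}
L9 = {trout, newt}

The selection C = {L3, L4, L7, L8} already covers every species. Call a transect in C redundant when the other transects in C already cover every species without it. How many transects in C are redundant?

Drop L3: the rest still cover every species — redundant.
Drop L4: otter uncovered — not redundant.
Drop L7: newt, badger uncovered — not redundant.
Drop L8: the rest still cover every species — redundant.
2 redundant: L3, L8.

2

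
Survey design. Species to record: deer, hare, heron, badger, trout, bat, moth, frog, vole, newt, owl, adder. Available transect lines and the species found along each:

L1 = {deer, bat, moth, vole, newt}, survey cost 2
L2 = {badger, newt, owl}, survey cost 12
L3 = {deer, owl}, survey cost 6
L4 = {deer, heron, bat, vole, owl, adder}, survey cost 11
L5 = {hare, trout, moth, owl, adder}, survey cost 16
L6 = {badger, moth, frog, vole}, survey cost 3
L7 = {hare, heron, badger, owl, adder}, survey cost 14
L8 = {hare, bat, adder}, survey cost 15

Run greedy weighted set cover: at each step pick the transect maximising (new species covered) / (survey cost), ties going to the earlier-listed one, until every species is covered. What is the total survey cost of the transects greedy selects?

35

Pick 1: L1 adds 5 new (deer, bat, moth, vole, newt) at survey cost 2 (ratio 5/2).
Pick 2: L6 adds 2 new (badger, frog) at survey cost 3 (ratio 2/3).
Pick 3: L7 adds 4 new (hare, heron, owl, adder) at survey cost 14 (ratio 4/14).
Pick 4: L5 adds 1 new (trout) at survey cost 16 (ratio 1/16).
Greedy total survey cost: 2 + 3 + 14 + 16 = 35. (The true optimum is 32, so greedy overshoots here.)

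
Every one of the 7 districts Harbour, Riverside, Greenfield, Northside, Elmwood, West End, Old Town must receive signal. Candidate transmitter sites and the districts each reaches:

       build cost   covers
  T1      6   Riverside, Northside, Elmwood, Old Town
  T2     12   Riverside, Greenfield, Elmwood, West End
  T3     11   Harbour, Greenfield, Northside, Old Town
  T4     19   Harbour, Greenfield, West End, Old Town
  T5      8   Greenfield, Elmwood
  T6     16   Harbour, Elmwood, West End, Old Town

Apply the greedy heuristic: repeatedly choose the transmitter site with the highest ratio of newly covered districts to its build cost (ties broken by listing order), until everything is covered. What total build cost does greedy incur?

29

Pick 1: T1 adds 4 new (Riverside, Northside, Elmwood, Old Town) at build cost 6 (ratio 4/6).
Pick 2: T3 adds 2 new (Harbour, Greenfield) at build cost 11 (ratio 2/11).
Pick 3: T2 adds 1 new (West End) at build cost 12 (ratio 1/12).
Greedy total build cost: 6 + 11 + 12 = 29. (The true optimum is 23, so greedy overshoots here.)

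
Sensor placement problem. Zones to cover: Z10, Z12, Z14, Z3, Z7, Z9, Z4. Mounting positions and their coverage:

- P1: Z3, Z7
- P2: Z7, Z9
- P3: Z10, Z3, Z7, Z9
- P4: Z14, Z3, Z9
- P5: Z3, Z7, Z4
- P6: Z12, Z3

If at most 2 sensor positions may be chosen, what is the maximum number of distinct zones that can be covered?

5

Choosing P3, P4 covers {Z10, Z14, Z3, Z7, Z9} — 5 zones.
No choice of 2 sensor positions does better; here Z12, Z4 are left uncovered.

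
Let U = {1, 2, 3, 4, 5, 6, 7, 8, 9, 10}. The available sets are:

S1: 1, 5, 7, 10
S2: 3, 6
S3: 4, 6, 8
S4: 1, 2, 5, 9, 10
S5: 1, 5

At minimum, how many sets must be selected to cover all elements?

S1, S2, S3, S4 together cover {1, 2, 3, 4, 5, 6, 7, 8, 9, 10} — every element.
No 3 of the 5 sets cover everything (all 10 triples fall short), so 4 is minimum.

4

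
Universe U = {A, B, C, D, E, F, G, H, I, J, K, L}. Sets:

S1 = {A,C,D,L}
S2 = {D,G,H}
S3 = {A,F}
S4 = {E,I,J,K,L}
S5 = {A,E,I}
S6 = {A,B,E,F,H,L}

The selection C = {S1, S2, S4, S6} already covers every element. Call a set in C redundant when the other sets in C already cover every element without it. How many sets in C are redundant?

Drop S1: C uncovered — not redundant.
Drop S2: G uncovered — not redundant.
Drop S4: I, J, K uncovered — not redundant.
Drop S6: B, F uncovered — not redundant.
None of the sets in C is redundant.

0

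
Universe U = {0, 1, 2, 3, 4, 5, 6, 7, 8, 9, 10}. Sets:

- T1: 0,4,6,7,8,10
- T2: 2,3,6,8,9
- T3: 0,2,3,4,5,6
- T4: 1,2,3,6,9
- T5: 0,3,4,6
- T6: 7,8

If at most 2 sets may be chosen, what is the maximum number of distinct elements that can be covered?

10

Choosing T1, T4 covers {0, 1, 2, 3, 4, 6, 7, 8, 9, 10} — 10 elements.
No choice of 2 sets does better; here 5 is left uncovered.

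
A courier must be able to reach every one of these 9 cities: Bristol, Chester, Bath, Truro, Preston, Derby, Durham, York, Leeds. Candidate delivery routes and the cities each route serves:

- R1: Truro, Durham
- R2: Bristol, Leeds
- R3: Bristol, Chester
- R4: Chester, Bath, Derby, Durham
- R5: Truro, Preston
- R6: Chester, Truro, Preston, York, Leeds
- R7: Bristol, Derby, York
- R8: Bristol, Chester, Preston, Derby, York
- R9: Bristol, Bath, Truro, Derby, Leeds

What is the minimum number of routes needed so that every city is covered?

R1, R6, R9 together cover {Bristol, Chester, Bath, Truro, Preston, Derby, Durham, York, Leeds} — every city.
No 2 of the 9 routes cover everything (all 36 pairs fall short), so 3 is minimum.

3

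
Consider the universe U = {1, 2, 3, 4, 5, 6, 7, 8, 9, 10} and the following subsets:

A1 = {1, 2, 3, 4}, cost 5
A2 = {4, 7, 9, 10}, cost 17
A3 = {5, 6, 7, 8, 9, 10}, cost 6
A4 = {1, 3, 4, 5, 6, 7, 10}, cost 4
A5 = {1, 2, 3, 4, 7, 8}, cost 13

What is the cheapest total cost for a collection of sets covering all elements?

A1, A3 cover every element at cost 5 + 6 = 11.
Any cover uses at least 2 sets; among all covering selections none totals below 11.
Greedy by coverage-per-cost would pick A4, A3, A1 for 15 — worse than the optimum 11.

11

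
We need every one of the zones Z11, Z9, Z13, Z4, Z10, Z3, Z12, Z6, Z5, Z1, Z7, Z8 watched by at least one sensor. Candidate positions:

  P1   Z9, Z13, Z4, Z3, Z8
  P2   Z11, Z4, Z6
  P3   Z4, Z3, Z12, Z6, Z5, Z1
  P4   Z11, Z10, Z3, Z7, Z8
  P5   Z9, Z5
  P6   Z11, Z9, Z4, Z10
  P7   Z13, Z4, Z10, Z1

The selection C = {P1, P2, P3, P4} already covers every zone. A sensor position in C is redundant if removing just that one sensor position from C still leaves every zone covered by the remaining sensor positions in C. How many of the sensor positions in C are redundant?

1

Drop P1: Z9, Z13 uncovered — not redundant.
Drop P2: the rest still cover every zone — redundant.
Drop P3: Z12, Z5, Z1 uncovered — not redundant.
Drop P4: Z10, Z7 uncovered — not redundant.
1 redundant: P2.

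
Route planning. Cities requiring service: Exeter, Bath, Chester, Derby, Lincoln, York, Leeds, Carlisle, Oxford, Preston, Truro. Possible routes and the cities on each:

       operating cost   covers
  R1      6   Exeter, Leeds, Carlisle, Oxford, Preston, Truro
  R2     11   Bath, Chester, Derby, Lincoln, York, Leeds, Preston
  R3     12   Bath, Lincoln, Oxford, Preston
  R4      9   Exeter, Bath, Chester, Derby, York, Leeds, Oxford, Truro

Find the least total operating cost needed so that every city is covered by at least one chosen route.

17

R1, R2 cover every city at operating cost 6 + 11 = 17.
Any cover uses at least 2 routes; among all covering selections none totals below 17.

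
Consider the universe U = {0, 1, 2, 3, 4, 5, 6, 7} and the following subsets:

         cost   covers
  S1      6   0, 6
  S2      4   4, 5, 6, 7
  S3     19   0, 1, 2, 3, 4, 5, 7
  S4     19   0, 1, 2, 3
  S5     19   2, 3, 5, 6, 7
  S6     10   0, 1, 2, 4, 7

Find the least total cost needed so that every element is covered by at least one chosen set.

23

S2, S3 cover every element at cost 4 + 19 = 23.
Any cover uses at least 2 sets; among all covering selections none totals below 23.
Greedy by coverage-per-cost would pick S2, S6, S3 for 33 — worse than the optimum 23.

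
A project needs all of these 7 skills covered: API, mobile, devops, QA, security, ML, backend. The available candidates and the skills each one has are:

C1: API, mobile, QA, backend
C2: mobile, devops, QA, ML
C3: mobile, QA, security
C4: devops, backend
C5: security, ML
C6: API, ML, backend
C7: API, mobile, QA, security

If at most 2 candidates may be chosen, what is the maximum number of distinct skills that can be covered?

6

Choosing C1, C2 covers {API, mobile, devops, QA, ML, backend} — 6 skills.
No choice of 2 candidates does better; here security is left uncovered.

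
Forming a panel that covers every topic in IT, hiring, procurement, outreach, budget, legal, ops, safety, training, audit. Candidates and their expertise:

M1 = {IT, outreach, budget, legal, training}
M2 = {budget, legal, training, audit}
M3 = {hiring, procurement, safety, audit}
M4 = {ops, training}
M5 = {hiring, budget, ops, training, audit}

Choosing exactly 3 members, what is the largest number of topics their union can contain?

Choosing M1, M3, M4 covers {IT, hiring, procurement, outreach, budget, legal, ops, safety, training, audit} — 10 topics.
That is all 10 topics.

10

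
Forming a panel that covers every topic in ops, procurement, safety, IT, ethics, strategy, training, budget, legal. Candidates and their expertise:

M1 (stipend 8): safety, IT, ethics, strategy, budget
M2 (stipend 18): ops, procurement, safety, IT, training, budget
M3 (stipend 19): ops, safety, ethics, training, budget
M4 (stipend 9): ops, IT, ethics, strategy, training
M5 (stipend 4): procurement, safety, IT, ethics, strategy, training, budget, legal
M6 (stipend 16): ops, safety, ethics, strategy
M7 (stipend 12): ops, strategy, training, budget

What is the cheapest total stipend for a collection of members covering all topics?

M4, M5 cover every topic at stipend 9 + 4 = 13.
Any cover uses at least 2 members; among all covering selections none totals below 13.

13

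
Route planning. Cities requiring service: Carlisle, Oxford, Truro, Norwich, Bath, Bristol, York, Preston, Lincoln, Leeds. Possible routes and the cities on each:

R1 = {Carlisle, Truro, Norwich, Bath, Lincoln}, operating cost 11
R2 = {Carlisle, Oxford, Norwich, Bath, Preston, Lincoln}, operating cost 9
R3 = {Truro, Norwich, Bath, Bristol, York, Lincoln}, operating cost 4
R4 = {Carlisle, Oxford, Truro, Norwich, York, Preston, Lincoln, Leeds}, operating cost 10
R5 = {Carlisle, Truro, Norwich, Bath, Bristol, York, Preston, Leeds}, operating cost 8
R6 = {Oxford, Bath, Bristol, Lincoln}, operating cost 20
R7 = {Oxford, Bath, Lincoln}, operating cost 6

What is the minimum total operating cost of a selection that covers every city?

14

R3, R4 cover every city at operating cost 4 + 10 = 14.
Any cover uses at least 2 routes; among all covering selections none totals below 14.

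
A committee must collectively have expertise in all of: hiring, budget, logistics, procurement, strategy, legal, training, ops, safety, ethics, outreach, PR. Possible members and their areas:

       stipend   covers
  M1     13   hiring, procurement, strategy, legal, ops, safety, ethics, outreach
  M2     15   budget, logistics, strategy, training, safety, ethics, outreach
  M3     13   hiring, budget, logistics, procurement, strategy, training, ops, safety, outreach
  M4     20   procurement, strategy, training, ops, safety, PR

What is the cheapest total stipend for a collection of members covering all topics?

M1, M3, M4 cover every topic at stipend 13 + 13 + 20 = 46.
Any cover uses at least 3 members; among all covering selections none totals below 46.

46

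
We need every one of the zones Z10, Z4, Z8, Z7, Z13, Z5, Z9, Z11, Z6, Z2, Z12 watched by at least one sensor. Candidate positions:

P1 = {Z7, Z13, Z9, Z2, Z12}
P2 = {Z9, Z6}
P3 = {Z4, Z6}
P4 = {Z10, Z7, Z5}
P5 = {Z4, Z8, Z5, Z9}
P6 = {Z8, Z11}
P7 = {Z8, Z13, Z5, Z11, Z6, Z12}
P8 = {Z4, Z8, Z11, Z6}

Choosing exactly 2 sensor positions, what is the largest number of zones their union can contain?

9

Choosing P1, P7 covers {Z8, Z7, Z13, Z5, Z9, Z11, Z6, Z2, Z12} — 9 zones.
No choice of 2 sensor positions does better; here Z10, Z4 are left uncovered.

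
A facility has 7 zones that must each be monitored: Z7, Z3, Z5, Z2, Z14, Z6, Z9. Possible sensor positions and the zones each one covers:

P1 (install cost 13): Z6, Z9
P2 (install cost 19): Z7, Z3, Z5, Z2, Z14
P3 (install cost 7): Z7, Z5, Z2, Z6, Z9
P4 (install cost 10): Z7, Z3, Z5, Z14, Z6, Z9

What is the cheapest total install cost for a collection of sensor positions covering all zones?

P3, P4 cover every zone at install cost 7 + 10 = 17.
Any cover uses at least 2 sensor positions; among all covering selections none totals below 17.

17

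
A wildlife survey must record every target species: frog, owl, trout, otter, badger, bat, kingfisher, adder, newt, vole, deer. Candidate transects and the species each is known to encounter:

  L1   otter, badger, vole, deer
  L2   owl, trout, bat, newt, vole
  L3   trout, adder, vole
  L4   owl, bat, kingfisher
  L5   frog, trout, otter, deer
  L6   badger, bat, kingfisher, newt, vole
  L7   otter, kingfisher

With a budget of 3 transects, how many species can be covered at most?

10

Choosing L2, L5, L6 covers {frog, owl, trout, otter, badger, bat, kingfisher, newt, vole, deer} — 10 species.
No choice of 3 transects does better; here adder is left uncovered.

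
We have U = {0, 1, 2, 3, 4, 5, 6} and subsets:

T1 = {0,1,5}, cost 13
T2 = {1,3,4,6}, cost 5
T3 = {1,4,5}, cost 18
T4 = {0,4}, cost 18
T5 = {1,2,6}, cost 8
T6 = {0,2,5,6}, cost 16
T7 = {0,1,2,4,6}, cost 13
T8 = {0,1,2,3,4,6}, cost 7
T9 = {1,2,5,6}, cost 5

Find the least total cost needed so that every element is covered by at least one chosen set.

12

T8, T9 cover every element at cost 7 + 5 = 12.
Any cover uses at least 2 sets; among all covering selections none totals below 12.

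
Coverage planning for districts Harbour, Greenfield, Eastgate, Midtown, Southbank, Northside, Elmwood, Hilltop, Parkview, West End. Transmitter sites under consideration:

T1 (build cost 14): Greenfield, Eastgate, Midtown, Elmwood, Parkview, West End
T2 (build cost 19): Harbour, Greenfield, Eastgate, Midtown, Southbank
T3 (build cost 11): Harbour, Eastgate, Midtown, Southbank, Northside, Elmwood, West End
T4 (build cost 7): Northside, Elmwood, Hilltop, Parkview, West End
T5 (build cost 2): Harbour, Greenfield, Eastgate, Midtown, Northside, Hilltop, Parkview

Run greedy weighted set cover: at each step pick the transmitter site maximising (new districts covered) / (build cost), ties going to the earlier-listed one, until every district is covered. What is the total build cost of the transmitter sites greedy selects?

20

Pick 1: T5 adds 7 new (Harbour, Greenfield, Eastgate, Midtown, Northside, Hilltop, Parkview) at build cost 2 (ratio 7/2).
Pick 2: T4 adds 2 new (Elmwood, West End) at build cost 7 (ratio 2/7).
Pick 3: T3 adds 1 new (Southbank) at build cost 11 (ratio 1/11).
Greedy total build cost: 2 + 7 + 11 = 20. (The true optimum is 13, so greedy overshoots here.)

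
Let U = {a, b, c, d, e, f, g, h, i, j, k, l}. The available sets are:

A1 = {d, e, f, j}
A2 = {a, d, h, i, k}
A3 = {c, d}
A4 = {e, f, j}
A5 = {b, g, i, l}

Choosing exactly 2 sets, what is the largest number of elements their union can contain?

Choosing A1, A2 covers {a, d, e, f, h, i, j, k} — 8 elements.
No choice of 2 sets does better; here b, c, g, l are left uncovered.

8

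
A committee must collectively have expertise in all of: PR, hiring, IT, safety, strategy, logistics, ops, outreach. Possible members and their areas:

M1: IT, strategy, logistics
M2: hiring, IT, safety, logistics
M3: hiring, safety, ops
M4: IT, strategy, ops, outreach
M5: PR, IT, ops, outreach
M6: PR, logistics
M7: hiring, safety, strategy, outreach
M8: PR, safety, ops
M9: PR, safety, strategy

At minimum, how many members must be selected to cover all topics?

M1, M2, M5 together cover {PR, hiring, IT, safety, strategy, logistics, ops, outreach} — every topic.
No 2 of the 9 members cover everything (all 36 pairs fall short), so 3 is minimum.

3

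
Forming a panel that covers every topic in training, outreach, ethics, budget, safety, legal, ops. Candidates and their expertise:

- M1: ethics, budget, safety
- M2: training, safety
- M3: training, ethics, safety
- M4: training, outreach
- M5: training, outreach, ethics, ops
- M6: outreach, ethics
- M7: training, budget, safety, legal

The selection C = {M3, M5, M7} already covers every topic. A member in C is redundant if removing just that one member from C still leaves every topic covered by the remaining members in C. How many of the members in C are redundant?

1

Drop M3: the rest still cover every topic — redundant.
Drop M5: outreach, ops uncovered — not redundant.
Drop M7: budget, legal uncovered — not redundant.
1 redundant: M3.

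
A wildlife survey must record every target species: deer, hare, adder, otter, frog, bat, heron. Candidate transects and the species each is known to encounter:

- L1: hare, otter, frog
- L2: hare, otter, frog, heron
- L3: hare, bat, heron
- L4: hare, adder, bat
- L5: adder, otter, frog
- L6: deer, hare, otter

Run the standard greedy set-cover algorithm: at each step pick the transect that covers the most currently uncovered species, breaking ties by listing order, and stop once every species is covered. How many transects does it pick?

Pick 1: L2 covers 4 new species (hare, otter, frog, heron).
Pick 2: L4 covers 2 new species (adder, bat).
Pick 3: L6 covers 1 new species (deer).
Greedy uses 3 transects.

3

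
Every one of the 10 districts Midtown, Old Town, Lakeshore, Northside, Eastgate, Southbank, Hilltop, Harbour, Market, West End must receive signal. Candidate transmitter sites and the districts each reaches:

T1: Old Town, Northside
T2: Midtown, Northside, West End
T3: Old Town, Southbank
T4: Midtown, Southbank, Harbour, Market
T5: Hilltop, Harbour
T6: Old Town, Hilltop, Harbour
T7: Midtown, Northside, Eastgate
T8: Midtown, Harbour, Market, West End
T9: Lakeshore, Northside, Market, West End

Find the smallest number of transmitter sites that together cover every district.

T3, T5, T7, T9 together cover {Midtown, Old Town, Lakeshore, Northside, Eastgate, Southbank, Hilltop, Harbour, Market, West End} — every district.
No 3 of the 9 transmitter sites cover everything (all 84 triples fall short), so 4 is minimum.

4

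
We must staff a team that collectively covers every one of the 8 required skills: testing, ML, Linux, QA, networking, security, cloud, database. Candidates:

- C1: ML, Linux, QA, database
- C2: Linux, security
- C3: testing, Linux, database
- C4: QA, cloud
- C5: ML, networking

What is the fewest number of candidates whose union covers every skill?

C2, C3, C4, C5 together cover {testing, ML, Linux, QA, networking, security, cloud, database} — every skill.
No 3 of the 5 candidates cover everything (all 10 triples fall short), so 4 is minimum.
Greedy (largest uncovered first) would take C1, C2, C3, C4, C5 — 5 candidates — but 4 suffice.

4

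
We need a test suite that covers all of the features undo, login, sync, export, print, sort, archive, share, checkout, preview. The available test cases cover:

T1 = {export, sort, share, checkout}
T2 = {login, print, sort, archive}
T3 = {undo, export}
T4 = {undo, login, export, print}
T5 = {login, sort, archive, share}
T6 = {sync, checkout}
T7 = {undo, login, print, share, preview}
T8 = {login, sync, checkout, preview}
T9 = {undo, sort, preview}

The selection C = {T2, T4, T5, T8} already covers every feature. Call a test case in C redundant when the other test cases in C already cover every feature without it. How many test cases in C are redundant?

1

Drop T2: the rest still cover every feature — redundant.
Drop T4: undo, export uncovered — not redundant.
Drop T5: share uncovered — not redundant.
Drop T8: sync, checkout, preview uncovered — not redundant.
1 redundant: T2.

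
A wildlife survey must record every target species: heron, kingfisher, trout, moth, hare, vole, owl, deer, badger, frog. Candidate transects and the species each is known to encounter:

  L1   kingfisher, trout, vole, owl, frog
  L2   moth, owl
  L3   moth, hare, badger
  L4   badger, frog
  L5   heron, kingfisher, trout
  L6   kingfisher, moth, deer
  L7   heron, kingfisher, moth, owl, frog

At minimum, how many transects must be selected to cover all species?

L1, L3, L5, L6 together cover {heron, kingfisher, trout, moth, hare, vole, owl, deer, badger, frog} — every species.
No 3 of the 7 transects cover everything (all 35 triples fall short), so 4 is minimum.

4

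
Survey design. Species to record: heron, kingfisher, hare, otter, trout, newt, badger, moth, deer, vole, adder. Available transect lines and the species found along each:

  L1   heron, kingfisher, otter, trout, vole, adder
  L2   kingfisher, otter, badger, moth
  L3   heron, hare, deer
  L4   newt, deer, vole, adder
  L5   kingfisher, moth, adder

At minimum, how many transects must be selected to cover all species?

4

L1, L2, L3, L4 together cover {heron, kingfisher, hare, otter, trout, newt, badger, moth, deer, vole, adder} — every species.
No 3 of the 5 transects cover everything (all 10 triples fall short), so 4 is minimum.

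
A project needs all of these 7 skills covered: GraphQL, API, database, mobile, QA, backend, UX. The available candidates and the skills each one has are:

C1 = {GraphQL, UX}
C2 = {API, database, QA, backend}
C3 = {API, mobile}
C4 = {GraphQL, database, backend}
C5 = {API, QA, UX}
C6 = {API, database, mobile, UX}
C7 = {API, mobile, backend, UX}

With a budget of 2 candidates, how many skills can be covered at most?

Choosing C1, C2 covers {GraphQL, API, database, QA, backend, UX} — 6 skills.
No choice of 2 candidates does better; here mobile is left uncovered.

6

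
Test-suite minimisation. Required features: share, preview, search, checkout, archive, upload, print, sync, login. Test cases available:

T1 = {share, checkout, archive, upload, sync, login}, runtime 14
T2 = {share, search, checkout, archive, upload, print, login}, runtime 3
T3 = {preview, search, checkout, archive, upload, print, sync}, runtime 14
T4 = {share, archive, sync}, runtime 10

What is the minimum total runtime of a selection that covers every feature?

17

T2, T3 cover every feature at runtime 3 + 14 = 17.
Any cover uses at least 2 test cases; among all covering selections none totals below 17.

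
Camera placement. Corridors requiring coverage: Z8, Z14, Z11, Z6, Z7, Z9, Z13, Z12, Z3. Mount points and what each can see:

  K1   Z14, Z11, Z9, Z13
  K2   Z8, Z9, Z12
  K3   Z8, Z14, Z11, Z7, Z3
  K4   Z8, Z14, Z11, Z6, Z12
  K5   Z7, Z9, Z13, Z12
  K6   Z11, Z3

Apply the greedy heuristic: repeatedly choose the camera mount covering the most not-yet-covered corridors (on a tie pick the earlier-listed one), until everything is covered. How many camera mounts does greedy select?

Pick 1: K3 covers 5 new corridors (Z8, Z14, Z11, Z7, Z3).
Pick 2: K5 covers 3 new corridors (Z9, Z13, Z12).
Pick 3: K4 covers 1 new corridors (Z6).
Greedy uses 3 camera mounts.

3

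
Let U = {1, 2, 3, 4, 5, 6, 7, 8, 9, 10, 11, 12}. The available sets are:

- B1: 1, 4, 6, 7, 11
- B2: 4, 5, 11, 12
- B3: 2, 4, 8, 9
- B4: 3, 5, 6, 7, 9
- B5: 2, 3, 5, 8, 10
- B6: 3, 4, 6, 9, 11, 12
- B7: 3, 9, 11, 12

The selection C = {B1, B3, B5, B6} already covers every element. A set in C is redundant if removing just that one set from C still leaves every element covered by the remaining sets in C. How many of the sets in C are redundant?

Drop B1: 1, 7 uncovered — not redundant.
Drop B3: the rest still cover every element — redundant.
Drop B5: 5, 10 uncovered — not redundant.
Drop B6: 12 uncovered — not redundant.
1 redundant: B3.

1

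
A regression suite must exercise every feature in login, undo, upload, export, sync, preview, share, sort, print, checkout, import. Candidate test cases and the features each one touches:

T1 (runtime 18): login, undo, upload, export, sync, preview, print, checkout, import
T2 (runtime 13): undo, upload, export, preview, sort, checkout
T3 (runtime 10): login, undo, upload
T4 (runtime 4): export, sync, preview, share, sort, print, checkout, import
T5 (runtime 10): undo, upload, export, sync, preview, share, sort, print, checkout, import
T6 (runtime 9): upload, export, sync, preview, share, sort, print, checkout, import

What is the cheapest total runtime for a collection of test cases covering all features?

T3, T4 cover every feature at runtime 10 + 4 = 14.
Any cover uses at least 2 test cases; among all covering selections none totals below 14.

14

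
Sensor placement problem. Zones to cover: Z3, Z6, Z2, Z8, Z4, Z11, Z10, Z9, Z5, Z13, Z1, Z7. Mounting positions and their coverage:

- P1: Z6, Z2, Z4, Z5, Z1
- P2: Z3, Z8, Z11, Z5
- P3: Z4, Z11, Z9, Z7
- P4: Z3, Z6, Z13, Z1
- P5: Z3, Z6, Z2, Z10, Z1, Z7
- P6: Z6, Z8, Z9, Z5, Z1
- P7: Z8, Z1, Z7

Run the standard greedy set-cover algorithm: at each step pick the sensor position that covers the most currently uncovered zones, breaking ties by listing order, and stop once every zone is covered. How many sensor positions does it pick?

4

Pick 1: P5 covers 6 new zones (Z3, Z6, Z2, Z10, Z1, Z7).
Pick 2: P2 covers 3 new zones (Z8, Z11, Z5).
Pick 3: P3 covers 2 new zones (Z4, Z9).
Pick 4: P4 covers 1 new zones (Z13).
Greedy uses 4 sensor positions.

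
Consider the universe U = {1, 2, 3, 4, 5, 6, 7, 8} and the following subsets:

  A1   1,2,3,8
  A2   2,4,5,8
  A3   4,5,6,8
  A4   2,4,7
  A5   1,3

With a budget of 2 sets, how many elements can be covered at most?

7

Choosing A1, A3 covers {1, 2, 3, 4, 5, 6, 8} — 7 elements.
No choice of 2 sets does better; here 7 is left uncovered.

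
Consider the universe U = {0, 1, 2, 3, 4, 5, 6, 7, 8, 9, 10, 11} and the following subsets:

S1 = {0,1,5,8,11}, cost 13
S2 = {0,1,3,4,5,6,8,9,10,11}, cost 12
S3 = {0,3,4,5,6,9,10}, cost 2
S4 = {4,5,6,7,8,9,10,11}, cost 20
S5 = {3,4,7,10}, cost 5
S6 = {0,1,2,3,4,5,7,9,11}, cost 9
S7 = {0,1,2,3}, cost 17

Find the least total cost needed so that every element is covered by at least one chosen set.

S2, S6 cover every element at cost 12 + 9 = 21.
Any cover uses at least 2 sets; among all covering selections none totals below 21.
Greedy by coverage-per-cost would pick S3, S6, S2 for 23 — worse than the optimum 21.

21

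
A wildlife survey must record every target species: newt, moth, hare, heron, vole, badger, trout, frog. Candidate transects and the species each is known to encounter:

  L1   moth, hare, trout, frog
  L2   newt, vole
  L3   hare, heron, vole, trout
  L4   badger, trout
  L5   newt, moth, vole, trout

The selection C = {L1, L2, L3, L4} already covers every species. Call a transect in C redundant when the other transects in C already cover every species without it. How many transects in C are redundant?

0

Drop L1: moth, frog uncovered — not redundant.
Drop L2: newt uncovered — not redundant.
Drop L3: heron uncovered — not redundant.
Drop L4: badger uncovered — not redundant.
None of the transects in C is redundant.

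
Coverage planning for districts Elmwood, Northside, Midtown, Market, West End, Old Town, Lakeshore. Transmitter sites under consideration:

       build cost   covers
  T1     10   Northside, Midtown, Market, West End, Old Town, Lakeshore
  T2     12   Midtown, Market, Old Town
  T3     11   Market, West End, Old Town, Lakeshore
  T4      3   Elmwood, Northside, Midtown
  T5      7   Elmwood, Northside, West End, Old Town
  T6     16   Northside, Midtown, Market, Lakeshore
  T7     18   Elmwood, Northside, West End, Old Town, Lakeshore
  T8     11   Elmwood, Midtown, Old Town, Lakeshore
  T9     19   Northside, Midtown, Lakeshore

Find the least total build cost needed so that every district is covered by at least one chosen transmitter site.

T1, T4 cover every district at build cost 10 + 3 = 13.
Any cover uses at least 2 transmitter sites; among all covering selections none totals below 13.

13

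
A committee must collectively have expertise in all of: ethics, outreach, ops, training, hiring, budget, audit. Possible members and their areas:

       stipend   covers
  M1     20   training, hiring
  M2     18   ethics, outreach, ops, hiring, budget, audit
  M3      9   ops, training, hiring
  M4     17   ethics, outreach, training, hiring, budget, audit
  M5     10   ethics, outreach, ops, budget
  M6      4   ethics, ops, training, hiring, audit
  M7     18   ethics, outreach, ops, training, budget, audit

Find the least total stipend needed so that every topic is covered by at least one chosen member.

14

M5, M6 cover every topic at stipend 10 + 4 = 14.
Any cover uses at least 2 members; among all covering selections none totals below 14.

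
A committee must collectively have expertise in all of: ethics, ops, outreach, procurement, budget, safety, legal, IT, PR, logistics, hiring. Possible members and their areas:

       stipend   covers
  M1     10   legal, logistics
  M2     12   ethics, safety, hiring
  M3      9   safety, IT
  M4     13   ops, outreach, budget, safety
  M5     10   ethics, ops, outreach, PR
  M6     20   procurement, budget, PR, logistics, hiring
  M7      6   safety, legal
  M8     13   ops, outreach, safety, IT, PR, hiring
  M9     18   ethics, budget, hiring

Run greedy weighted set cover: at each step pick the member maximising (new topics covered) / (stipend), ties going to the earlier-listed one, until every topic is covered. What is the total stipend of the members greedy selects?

Pick 1: M8 adds 6 new (ops, outreach, safety, IT, PR, hiring) at stipend 13 (ratio 6/13).
Pick 2: M1 adds 2 new (legal, logistics) at stipend 10 (ratio 2/10).
Pick 3: M9 adds 2 new (ethics, budget) at stipend 18 (ratio 2/18).
Pick 4: M6 adds 1 new (procurement) at stipend 20 (ratio 1/20).
Greedy total stipend: 13 + 10 + 18 + 20 = 61. (The true optimum is 45, so greedy overshoots here.)

61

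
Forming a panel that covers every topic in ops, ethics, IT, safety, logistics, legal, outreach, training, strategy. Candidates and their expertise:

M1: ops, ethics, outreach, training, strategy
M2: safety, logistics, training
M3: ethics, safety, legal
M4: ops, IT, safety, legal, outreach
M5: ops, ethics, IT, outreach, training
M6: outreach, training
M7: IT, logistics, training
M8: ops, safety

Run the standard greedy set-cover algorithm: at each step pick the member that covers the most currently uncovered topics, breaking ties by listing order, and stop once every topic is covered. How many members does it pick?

Pick 1: M1 covers 5 new topics (ops, ethics, outreach, training, strategy).
Pick 2: M4 covers 3 new topics (IT, safety, legal).
Pick 3: M2 covers 1 new topics (logistics).
Greedy uses 3 members.

3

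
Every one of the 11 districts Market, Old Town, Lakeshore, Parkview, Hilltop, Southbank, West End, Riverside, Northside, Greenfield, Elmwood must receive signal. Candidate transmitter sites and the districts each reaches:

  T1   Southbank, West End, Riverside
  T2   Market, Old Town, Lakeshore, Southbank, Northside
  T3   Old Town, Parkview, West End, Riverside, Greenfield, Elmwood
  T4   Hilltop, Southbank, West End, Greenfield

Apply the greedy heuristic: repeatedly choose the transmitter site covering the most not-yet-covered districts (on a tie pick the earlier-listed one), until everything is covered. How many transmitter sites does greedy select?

Pick 1: T3 covers 6 new districts (Old Town, Parkview, West End, Riverside, Greenfield, Elmwood).
Pick 2: T2 covers 4 new districts (Market, Lakeshore, Southbank, Northside).
Pick 3: T4 covers 1 new districts (Hilltop).
Greedy uses 3 transmitter sites.

3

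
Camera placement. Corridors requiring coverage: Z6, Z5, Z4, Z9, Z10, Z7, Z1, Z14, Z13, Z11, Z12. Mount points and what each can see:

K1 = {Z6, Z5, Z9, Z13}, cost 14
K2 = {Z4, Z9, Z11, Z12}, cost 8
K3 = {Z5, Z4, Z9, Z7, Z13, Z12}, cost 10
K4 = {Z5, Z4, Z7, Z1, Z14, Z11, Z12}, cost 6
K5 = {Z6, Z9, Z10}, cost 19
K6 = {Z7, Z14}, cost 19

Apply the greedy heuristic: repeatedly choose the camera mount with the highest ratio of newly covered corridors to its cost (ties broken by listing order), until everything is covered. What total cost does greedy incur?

39

Pick 1: K4 adds 7 new (Z5, Z4, Z7, Z1, Z14, Z11, Z12) at cost 6 (ratio 7/6).
Pick 2: K1 adds 3 new (Z6, Z9, Z13) at cost 14 (ratio 3/14).
Pick 3: K5 adds 1 new (Z10) at cost 19 (ratio 1/19).
Greedy total cost: 6 + 14 + 19 = 39. (The true optimum is 35, so greedy overshoots here.)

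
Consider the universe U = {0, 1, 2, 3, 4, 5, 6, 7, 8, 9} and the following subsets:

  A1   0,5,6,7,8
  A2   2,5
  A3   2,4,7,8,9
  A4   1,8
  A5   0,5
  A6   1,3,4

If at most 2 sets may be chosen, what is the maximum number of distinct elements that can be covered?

8

Choosing A1, A3 covers {0, 2, 4, 5, 6, 7, 8, 9} — 8 elements.
No choice of 2 sets does better; here 1, 3 are left uncovered.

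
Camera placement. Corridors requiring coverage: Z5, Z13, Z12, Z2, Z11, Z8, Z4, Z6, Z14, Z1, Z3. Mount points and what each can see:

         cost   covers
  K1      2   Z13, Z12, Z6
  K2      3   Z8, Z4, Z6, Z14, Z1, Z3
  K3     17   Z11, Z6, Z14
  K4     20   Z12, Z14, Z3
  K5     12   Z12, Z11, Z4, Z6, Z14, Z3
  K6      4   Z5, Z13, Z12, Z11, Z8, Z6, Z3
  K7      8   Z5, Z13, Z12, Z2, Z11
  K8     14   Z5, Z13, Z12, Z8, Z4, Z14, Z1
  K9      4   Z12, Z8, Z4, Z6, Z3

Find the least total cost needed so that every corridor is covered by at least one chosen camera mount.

K2, K7 cover every corridor at cost 3 + 8 = 11.
Any cover uses at least 2 camera mounts; among all covering selections none totals below 11.

11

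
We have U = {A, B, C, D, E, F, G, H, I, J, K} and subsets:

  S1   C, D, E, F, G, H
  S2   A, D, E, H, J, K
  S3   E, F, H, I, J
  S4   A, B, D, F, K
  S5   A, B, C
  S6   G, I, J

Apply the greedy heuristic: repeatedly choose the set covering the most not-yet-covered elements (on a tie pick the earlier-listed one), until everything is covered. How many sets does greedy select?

Pick 1: S1 covers 6 new elements (C, D, E, F, G, H).
Pick 2: S2 covers 3 new elements (A, J, K).
Pick 3: S3 covers 1 new elements (I).
Pick 4: S4 covers 1 new elements (B).
Greedy uses 4 sets. (The true minimum is 3.)

4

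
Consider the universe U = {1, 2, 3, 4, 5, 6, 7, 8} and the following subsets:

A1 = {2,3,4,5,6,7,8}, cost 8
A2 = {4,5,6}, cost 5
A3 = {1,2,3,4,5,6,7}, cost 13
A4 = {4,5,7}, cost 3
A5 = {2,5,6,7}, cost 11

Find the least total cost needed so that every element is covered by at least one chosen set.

21

A1, A3 cover every element at cost 8 + 13 = 21.
Any cover uses at least 2 sets; among all covering selections none totals below 21.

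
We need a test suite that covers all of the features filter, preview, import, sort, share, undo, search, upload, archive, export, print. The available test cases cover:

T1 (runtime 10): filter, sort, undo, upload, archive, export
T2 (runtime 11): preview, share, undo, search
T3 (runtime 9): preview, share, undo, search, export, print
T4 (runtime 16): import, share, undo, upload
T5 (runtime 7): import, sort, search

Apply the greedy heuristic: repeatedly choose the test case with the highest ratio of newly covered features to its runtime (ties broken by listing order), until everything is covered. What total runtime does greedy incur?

Pick 1: T3 adds 6 new (preview, share, undo, search, export, print) at runtime 9 (ratio 6/9).
Pick 2: T1 adds 4 new (filter, sort, upload, archive) at runtime 10 (ratio 4/10).
Pick 3: T5 adds 1 new (import) at runtime 7 (ratio 1/7).
Greedy total runtime: 9 + 10 + 7 = 26.

26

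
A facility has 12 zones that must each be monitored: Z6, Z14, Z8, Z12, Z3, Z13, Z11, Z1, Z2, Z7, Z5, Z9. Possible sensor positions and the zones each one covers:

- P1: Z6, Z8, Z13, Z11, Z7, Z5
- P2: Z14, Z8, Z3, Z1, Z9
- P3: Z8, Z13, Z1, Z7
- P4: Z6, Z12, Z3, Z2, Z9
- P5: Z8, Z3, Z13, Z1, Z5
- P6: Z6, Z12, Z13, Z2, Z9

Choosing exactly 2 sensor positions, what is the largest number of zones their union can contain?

10

Choosing P1, P2 covers {Z6, Z14, Z8, Z3, Z13, Z11, Z1, Z7, Z5, Z9} — 10 zones.
No choice of 2 sensor positions does better; here Z12, Z2 are left uncovered.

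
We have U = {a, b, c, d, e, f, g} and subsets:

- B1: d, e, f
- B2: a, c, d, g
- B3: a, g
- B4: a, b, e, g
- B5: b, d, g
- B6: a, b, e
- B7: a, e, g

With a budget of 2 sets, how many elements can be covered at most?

Choosing B1, B2 covers {a, c, d, e, f, g} — 6 elements.
No choice of 2 sets does better; here b is left uncovered.

6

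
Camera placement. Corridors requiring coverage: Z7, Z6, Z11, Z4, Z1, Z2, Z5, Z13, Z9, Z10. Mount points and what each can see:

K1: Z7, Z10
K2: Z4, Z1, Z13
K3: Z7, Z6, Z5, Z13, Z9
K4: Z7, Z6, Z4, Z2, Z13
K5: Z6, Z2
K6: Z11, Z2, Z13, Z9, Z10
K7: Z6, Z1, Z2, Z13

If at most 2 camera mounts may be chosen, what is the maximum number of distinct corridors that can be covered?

8

Choosing K3, K6 covers {Z7, Z6, Z11, Z2, Z5, Z13, Z9, Z10} — 8 corridors.
No choice of 2 camera mounts does better; here Z4, Z1 are left uncovered.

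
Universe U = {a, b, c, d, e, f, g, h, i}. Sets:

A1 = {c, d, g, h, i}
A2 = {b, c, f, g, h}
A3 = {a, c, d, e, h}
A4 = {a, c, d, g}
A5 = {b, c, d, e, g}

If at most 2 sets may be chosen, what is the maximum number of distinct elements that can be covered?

8

Choosing A2, A3 covers {a, b, c, d, e, f, g, h} — 8 elements.
No choice of 2 sets does better; here i is left uncovered.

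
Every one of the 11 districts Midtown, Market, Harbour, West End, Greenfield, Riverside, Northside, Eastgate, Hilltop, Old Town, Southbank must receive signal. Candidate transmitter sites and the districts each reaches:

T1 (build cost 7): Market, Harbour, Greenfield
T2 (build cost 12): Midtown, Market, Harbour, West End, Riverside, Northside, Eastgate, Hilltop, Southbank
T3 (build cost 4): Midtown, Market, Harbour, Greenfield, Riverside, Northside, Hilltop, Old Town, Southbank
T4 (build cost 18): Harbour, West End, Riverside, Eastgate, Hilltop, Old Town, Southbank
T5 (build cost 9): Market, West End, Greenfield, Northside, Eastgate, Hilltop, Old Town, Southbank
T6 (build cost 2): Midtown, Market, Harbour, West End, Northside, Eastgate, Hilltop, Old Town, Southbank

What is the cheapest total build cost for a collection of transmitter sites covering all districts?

T3, T6 cover every district at build cost 4 + 2 = 6.
Any cover uses at least 2 transmitter sites; among all covering selections none totals below 6.

6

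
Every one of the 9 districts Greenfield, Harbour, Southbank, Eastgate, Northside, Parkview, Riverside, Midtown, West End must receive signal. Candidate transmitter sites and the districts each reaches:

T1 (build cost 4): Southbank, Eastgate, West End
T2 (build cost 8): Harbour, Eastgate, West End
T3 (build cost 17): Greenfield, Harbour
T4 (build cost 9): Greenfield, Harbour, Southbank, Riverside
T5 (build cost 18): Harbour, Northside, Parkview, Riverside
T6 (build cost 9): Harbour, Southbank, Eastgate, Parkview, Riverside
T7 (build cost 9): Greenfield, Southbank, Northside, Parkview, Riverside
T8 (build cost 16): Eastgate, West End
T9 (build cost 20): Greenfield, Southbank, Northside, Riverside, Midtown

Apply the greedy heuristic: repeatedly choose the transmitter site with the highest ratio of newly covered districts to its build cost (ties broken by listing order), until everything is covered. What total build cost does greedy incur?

41

Pick 1: T1 adds 3 new (Southbank, Eastgate, West End) at build cost 4 (ratio 3/4).
Pick 2: T7 adds 4 new (Greenfield, Northside, Parkview, Riverside) at build cost 9 (ratio 4/9).
Pick 3: T2 adds 1 new (Harbour) at build cost 8 (ratio 1/8).
Pick 4: T9 adds 1 new (Midtown) at build cost 20 (ratio 1/20).
Greedy total build cost: 4 + 9 + 8 + 20 = 41. (The true optimum is 33, so greedy overshoots here.)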